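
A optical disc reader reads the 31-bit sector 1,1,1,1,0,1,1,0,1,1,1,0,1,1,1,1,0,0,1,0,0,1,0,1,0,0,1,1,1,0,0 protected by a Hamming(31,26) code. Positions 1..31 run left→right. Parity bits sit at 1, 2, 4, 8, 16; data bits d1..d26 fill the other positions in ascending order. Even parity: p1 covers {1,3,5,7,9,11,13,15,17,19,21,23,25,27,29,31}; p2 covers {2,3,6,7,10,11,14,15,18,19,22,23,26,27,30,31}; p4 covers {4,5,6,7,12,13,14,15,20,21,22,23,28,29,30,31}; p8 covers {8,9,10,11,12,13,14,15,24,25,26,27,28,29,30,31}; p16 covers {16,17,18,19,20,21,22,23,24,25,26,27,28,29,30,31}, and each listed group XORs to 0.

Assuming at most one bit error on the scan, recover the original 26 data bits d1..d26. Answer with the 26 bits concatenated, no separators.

10111110111001000010011100

s1 (pos 1,3,5,7,9,11,13,15,17,19,21,23,25,27,29,31): 1⊕1⊕0⊕1⊕1⊕1⊕1⊕1⊕0⊕1⊕0⊕0⊕0⊕1⊕1⊕0 = 0
s2 (pos 2,3,6,7,10,11,14,15,18,19,22,23,26,27,30,31): 1⊕1⊕1⊕1⊕1⊕1⊕1⊕1⊕0⊕1⊕1⊕0⊕0⊕1⊕0⊕0 = 1
s4 (pos 4,5,6,7,12,13,14,15,20,21,22,23,28,29,30,31): 1⊕0⊕1⊕1⊕0⊕1⊕1⊕1⊕0⊕0⊕1⊕0⊕1⊕1⊕0⊕0 = 1
s8 (pos 8,9,10,11,12,13,14,15,24,25,26,27,28,29,30,31): 0⊕1⊕1⊕1⊕0⊕1⊕1⊕1⊕1⊕0⊕0⊕1⊕1⊕1⊕0⊕0 = 0
s16 (pos 16,17,18,19,20,21,22,23,24,25,26,27,28,29,30,31): 1⊕0⊕0⊕1⊕0⊕0⊕1⊕0⊕1⊕0⊕0⊕1⊕1⊕1⊕0⊕0 = 1
Syndrome s16…s1 = 10110 → error at position 22.
Flip position 22: 1111011011101111001001010011100 → 1111011011101111001000010011100
Read data bits from positions 3,5,6,7,9,10,11,12,13,14,15,17,18,19,20,21,22,23,24,25,26,27,28,29,30,31: 10111110111001000010011100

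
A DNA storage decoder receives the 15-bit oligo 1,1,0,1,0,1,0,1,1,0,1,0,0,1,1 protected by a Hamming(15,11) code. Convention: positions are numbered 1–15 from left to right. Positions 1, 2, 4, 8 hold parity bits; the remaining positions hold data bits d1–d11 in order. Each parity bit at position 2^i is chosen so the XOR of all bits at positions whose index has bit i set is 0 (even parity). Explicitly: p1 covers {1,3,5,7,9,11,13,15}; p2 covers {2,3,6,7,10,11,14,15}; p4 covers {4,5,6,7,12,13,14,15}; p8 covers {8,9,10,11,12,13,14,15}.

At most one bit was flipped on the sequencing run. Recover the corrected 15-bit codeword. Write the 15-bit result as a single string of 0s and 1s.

s1 (pos 1,3,5,7,9,11,13,15): 1⊕0⊕0⊕0⊕1⊕1⊕0⊕1 = 0
s2 (pos 2,3,6,7,10,11,14,15): 1⊕0⊕1⊕0⊕0⊕1⊕1⊕1 = 1
s4 (pos 4,5,6,7,12,13,14,15): 1⊕0⊕1⊕0⊕0⊕0⊕1⊕1 = 0
s8 (pos 8,9,10,11,12,13,14,15): 1⊕1⊕0⊕1⊕0⊕0⊕1⊕1 = 1
Syndrome s8…s1 = 1010 → error at position 10.
Flip position 10: 110101011010011 → 110101011110011

110101011110011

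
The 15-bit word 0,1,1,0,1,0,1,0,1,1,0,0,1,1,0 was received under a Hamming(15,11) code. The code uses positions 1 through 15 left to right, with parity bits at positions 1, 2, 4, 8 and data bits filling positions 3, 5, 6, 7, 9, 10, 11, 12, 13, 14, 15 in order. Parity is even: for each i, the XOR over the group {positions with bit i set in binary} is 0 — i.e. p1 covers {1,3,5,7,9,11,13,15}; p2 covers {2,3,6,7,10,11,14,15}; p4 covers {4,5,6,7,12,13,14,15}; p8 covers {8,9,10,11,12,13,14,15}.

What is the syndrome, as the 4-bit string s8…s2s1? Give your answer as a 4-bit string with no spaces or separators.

0011

s1 (pos 1,3,5,7,9,11,13,15): 0⊕1⊕1⊕1⊕1⊕0⊕1⊕0 = 1
s2 (pos 2,3,6,7,10,11,14,15): 1⊕1⊕0⊕1⊕1⊕0⊕1⊕0 = 1
s4 (pos 4,5,6,7,12,13,14,15): 0⊕1⊕0⊕1⊕0⊕1⊕1⊕0 = 0
s8 (pos 8,9,10,11,12,13,14,15): 0⊕1⊕1⊕0⊕0⊕1⊕1⊕0 = 0
Syndrome s8…s1 = 0011 → error at position 3.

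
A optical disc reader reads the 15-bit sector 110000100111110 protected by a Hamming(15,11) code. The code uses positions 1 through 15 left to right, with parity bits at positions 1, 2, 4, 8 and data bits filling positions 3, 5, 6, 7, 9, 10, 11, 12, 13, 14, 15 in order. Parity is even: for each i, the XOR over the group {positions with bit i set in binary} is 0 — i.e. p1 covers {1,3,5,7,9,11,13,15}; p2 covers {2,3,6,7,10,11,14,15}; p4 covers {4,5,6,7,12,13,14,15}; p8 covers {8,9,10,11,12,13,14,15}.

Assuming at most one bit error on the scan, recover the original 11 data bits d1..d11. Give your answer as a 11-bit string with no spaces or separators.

s1 (pos 1,3,5,7,9,11,13,15): 1⊕0⊕0⊕1⊕0⊕1⊕1⊕0 = 0
s2 (pos 2,3,6,7,10,11,14,15): 1⊕0⊕0⊕1⊕1⊕1⊕1⊕0 = 1
s4 (pos 4,5,6,7,12,13,14,15): 0⊕0⊕0⊕1⊕1⊕1⊕1⊕0 = 0
s8 (pos 8,9,10,11,12,13,14,15): 0⊕0⊕1⊕1⊕1⊕1⊕1⊕0 = 1
Syndrome s8…s1 = 1010 → error at position 10.
Flip position 10: 110000100111110 → 110000100011110
Read data bits from positions 3,5,6,7,9,10,11,12,13,14,15: 00010011110

00010011110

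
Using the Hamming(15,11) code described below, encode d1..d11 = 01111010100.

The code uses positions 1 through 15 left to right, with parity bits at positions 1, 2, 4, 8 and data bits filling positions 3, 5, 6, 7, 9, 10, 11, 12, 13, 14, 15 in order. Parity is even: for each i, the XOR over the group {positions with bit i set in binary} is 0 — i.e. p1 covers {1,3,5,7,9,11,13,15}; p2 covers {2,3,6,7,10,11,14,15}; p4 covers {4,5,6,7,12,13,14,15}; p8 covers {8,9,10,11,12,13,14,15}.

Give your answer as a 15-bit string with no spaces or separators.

110011111010100

Place data at non-parity positions: p1 p2 0 p4 1 1 1 p8 1 0 1 0 1 0 0
p1 (pos 1,3,5,7,9,11,13,15): XOR of data positions = 0⊕1⊕1⊕1⊕1⊕1⊕0 = 1
p2 (pos 2,3,6,7,10,11,14,15): XOR of data positions = 0⊕1⊕1⊕0⊕1⊕0⊕0 = 1
p4 (pos 4,5,6,7,12,13,14,15): XOR of data positions = 1⊕1⊕1⊕0⊕1⊕0⊕0 = 0
p8 (pos 8,9,10,11,12,13,14,15): XOR of data positions = 1⊕0⊕1⊕0⊕1⊕0⊕0 = 1
Codeword: 110011111010100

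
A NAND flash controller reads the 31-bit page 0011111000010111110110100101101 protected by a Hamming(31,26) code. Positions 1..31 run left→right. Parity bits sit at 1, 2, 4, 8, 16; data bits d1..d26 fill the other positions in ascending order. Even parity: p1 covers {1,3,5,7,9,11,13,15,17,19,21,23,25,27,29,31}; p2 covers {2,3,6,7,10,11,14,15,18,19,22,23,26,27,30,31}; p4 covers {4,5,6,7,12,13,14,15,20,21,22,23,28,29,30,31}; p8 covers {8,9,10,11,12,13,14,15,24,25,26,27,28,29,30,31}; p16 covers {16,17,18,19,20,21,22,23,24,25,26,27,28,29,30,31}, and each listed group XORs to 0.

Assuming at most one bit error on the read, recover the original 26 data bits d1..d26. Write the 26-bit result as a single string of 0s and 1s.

11110001010110110100101101

s1 (pos 1,3,5,7,9,11,13,15,17,19,21,23,25,27,29,31): 0⊕1⊕1⊕1⊕0⊕0⊕0⊕1⊕1⊕0⊕1⊕1⊕0⊕0⊕1⊕1 = 1
s2 (pos 2,3,6,7,10,11,14,15,18,19,22,23,26,27,30,31): 0⊕1⊕1⊕1⊕0⊕0⊕1⊕1⊕1⊕0⊕0⊕1⊕1⊕0⊕0⊕1 = 1
s4 (pos 4,5,6,7,12,13,14,15,20,21,22,23,28,29,30,31): 1⊕1⊕1⊕1⊕1⊕0⊕1⊕1⊕1⊕1⊕0⊕1⊕1⊕1⊕0⊕1 = 1
s8 (pos 8,9,10,11,12,13,14,15,24,25,26,27,28,29,30,31): 0⊕0⊕0⊕0⊕1⊕0⊕1⊕1⊕0⊕0⊕1⊕0⊕1⊕1⊕0⊕1 = 1
s16 (pos 16,17,18,19,20,21,22,23,24,25,26,27,28,29,30,31): 1⊕1⊕1⊕0⊕1⊕1⊕0⊕1⊕0⊕0⊕1⊕0⊕1⊕1⊕0⊕1 = 0
Syndrome s16…s1 = 01111 → error at position 15.
Flip position 15: 0011111000010111110110100101101 → 0011111000010101110110100101101
Read data bits from positions 3,5,6,7,9,10,11,12,13,14,15,17,18,19,20,21,22,23,24,25,26,27,28,29,30,31: 11110001010110110100101101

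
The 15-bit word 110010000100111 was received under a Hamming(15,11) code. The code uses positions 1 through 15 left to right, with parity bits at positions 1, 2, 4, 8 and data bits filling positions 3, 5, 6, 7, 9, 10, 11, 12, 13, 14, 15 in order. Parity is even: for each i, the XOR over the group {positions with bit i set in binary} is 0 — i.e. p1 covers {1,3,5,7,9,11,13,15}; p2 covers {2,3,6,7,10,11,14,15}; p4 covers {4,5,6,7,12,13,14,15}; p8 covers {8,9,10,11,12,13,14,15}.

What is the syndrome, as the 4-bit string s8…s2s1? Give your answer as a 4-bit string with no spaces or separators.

s1 (pos 1,3,5,7,9,11,13,15): 1⊕0⊕1⊕0⊕0⊕0⊕1⊕1 = 0
s2 (pos 2,3,6,7,10,11,14,15): 1⊕0⊕0⊕0⊕1⊕0⊕1⊕1 = 0
s4 (pos 4,5,6,7,12,13,14,15): 0⊕1⊕0⊕0⊕0⊕1⊕1⊕1 = 0
s8 (pos 8,9,10,11,12,13,14,15): 0⊕0⊕1⊕0⊕0⊕1⊕1⊕1 = 0
Syndrome s8…s1 = 0000 → no error.

0000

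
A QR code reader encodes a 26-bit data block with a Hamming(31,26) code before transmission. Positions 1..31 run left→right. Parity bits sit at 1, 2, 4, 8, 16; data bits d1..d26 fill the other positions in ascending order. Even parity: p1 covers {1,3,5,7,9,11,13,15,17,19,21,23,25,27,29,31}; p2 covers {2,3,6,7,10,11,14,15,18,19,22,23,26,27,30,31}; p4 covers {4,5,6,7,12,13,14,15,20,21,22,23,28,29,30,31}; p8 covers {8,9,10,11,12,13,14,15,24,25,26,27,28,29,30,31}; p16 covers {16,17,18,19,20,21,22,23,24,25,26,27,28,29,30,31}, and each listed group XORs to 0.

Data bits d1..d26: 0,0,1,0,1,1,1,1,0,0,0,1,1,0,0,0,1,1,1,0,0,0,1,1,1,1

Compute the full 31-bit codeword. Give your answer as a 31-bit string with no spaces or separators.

Place data at non-parity positions: p1 p2 0 p4 0 1 0 p8 1 1 1 1 0 0 0 p16 1 1 0 0 0 1 1 1 0 0 0 1 1 1 1
p1 (pos 1,3,5,7,9,11,13,15,17,19,21,23,25,27,29,31): XOR of data positions = 0⊕0⊕0⊕1⊕1⊕0⊕0⊕1⊕0⊕0⊕1⊕0⊕0⊕1⊕1 = 0
p2 (pos 2,3,6,7,10,11,14,15,18,19,22,23,26,27,30,31): XOR of data positions = 0⊕1⊕0⊕1⊕1⊕0⊕0⊕1⊕0⊕1⊕1⊕0⊕0⊕1⊕1 = 0
p4 (pos 4,5,6,7,12,13,14,15,20,21,22,23,28,29,30,31): XOR of data positions = 0⊕1⊕0⊕1⊕0⊕0⊕0⊕0⊕0⊕1⊕1⊕1⊕1⊕1⊕1 = 0
p8 (pos 8,9,10,11,12,13,14,15,24,25,26,27,28,29,30,31): XOR of data positions = 1⊕1⊕1⊕1⊕0⊕0⊕0⊕1⊕0⊕0⊕0⊕1⊕1⊕1⊕1 = 1
p16 (pos 16,17,18,19,20,21,22,23,24,25,26,27,28,29,30,31): XOR of data positions = 1⊕1⊕0⊕0⊕0⊕1⊕1⊕1⊕0⊕0⊕0⊕1⊕1⊕1⊕1 = 1
Codeword: 0000010111110001110001110001111

0000010111110001110001110001111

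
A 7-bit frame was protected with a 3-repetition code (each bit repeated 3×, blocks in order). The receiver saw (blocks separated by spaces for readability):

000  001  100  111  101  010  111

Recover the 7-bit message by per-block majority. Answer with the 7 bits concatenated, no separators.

0001101

Block 1 (000): 0 ones → 0
Block 2 (001): 1 one → 0
Block 3 (100): 1 one → 0
Block 4 (111): 3 ones → 1
Block 5 (101): 2 ones → 1
Block 6 (010): 1 one → 0
Block 7 (111): 3 ones → 1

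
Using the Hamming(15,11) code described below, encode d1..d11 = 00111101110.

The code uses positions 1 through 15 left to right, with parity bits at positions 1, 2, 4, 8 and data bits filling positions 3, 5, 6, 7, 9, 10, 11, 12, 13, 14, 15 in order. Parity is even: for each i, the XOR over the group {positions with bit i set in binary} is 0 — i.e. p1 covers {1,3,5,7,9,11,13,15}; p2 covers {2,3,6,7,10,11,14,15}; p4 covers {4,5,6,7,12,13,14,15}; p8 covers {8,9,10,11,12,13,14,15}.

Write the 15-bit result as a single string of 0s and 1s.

Place data at non-parity positions: p1 p2 0 p4 0 1 1 p8 1 1 0 1 1 1 0
p1 (pos 1,3,5,7,9,11,13,15): XOR of data positions = 0⊕0⊕1⊕1⊕0⊕1⊕0 = 1
p2 (pos 2,3,6,7,10,11,14,15): XOR of data positions = 0⊕1⊕1⊕1⊕0⊕1⊕0 = 0
p4 (pos 4,5,6,7,12,13,14,15): XOR of data positions = 0⊕1⊕1⊕1⊕1⊕1⊕0 = 1
p8 (pos 8,9,10,11,12,13,14,15): XOR of data positions = 1⊕1⊕0⊕1⊕1⊕1⊕0 = 1
Codeword: 100101111101110

100101111101110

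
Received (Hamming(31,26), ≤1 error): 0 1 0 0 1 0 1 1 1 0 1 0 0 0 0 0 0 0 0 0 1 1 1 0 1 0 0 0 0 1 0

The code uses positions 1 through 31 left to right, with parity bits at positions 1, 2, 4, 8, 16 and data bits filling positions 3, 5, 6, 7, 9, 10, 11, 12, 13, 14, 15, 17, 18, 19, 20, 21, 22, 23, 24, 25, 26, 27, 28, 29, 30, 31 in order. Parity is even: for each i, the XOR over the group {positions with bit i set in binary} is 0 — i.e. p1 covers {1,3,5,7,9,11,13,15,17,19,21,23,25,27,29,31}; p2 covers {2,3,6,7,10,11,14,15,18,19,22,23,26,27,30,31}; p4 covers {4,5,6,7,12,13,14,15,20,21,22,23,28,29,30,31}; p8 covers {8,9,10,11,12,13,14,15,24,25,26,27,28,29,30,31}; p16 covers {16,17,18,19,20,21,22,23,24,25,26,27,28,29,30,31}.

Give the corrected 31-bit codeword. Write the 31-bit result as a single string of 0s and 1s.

s1 (pos 1,3,5,7,9,11,13,15,17,19,21,23,25,27,29,31): 0⊕0⊕1⊕1⊕1⊕1⊕0⊕0⊕0⊕0⊕1⊕1⊕1⊕0⊕0⊕0 = 1
s2 (pos 2,3,6,7,10,11,14,15,18,19,22,23,26,27,30,31): 1⊕0⊕0⊕1⊕0⊕1⊕0⊕0⊕0⊕0⊕1⊕1⊕0⊕0⊕1⊕0 = 0
s4 (pos 4,5,6,7,12,13,14,15,20,21,22,23,28,29,30,31): 0⊕1⊕0⊕1⊕0⊕0⊕0⊕0⊕0⊕1⊕1⊕1⊕0⊕0⊕1⊕0 = 0
s8 (pos 8,9,10,11,12,13,14,15,24,25,26,27,28,29,30,31): 1⊕1⊕0⊕1⊕0⊕0⊕0⊕0⊕0⊕1⊕0⊕0⊕0⊕0⊕1⊕0 = 1
s16 (pos 16,17,18,19,20,21,22,23,24,25,26,27,28,29,30,31): 0⊕0⊕0⊕0⊕0⊕1⊕1⊕1⊕0⊕1⊕0⊕0⊕0⊕0⊕1⊕0 = 1
Syndrome s16…s1 = 11001 → error at position 25.
Flip position 25: 0100101110100000000011101000010 → 0100101110100000000011100000010

0100101110100000000011100000010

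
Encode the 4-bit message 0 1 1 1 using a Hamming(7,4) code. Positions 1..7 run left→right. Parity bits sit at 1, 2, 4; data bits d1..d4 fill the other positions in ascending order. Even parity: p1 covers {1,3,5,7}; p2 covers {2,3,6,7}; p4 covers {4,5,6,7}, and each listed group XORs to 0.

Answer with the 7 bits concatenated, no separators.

Place data at non-parity positions: p1 p2 0 p4 1 1 1
p1 (pos 1,3,5,7): XOR of data positions = 0⊕1⊕1 = 0
p2 (pos 2,3,6,7): XOR of data positions = 0⊕1⊕1 = 0
p4 (pos 4,5,6,7): XOR of data positions = 1⊕1⊕1 = 1
Codeword: 0001111

0001111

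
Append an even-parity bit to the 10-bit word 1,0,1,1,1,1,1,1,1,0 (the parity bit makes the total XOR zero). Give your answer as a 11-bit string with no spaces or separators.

XOR of the 10 data bits: 1⊕0⊕1⊕1⊕1⊕1⊕1⊕1⊕1⊕0 = 0
Parity bit = 0 (so all 11 bits XOR to 0).

10111111100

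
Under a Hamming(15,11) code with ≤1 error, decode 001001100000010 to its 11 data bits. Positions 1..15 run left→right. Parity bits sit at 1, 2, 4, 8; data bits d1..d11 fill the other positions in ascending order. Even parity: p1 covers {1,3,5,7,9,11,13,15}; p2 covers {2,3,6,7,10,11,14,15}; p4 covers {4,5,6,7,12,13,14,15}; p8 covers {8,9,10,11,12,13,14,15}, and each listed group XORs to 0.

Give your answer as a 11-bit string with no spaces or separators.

10110001010

s1 (pos 1,3,5,7,9,11,13,15): 0⊕1⊕0⊕1⊕0⊕0⊕0⊕0 = 0
s2 (pos 2,3,6,7,10,11,14,15): 0⊕1⊕1⊕1⊕0⊕0⊕1⊕0 = 0
s4 (pos 4,5,6,7,12,13,14,15): 0⊕0⊕1⊕1⊕0⊕0⊕1⊕0 = 1
s8 (pos 8,9,10,11,12,13,14,15): 0⊕0⊕0⊕0⊕0⊕0⊕1⊕0 = 1
Syndrome s8…s1 = 1100 → error at position 12.
Flip position 12: 001001100000010 → 001001100001010
Read data bits from positions 3,5,6,7,9,10,11,12,13,14,15: 10110001010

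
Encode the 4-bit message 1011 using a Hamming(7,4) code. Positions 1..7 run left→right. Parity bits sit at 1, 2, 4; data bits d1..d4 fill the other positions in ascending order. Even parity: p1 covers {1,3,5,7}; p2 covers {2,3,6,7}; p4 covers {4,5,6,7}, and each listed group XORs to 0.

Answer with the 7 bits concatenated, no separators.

Place data at non-parity positions: p1 p2 1 p4 0 1 1
p1 (pos 1,3,5,7): XOR of data positions = 1⊕0⊕1 = 0
p2 (pos 2,3,6,7): XOR of data positions = 1⊕1⊕1 = 1
p4 (pos 4,5,6,7): XOR of data positions = 0⊕1⊕1 = 0
Codeword: 0110011

0110011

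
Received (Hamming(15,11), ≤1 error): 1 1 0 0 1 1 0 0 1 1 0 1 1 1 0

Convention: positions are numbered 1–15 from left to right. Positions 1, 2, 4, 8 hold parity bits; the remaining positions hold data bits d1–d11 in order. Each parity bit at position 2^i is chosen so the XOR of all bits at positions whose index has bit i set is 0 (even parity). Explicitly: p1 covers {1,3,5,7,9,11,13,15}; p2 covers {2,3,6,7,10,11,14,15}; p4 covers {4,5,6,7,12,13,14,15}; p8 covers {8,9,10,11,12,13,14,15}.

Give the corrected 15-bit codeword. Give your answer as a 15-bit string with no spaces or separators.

s1 (pos 1,3,5,7,9,11,13,15): 1⊕0⊕1⊕0⊕1⊕0⊕1⊕0 = 0
s2 (pos 2,3,6,7,10,11,14,15): 1⊕0⊕1⊕0⊕1⊕0⊕1⊕0 = 0
s4 (pos 4,5,6,7,12,13,14,15): 0⊕1⊕1⊕0⊕1⊕1⊕1⊕0 = 1
s8 (pos 8,9,10,11,12,13,14,15): 0⊕1⊕1⊕0⊕1⊕1⊕1⊕0 = 1
Syndrome s8…s1 = 1100 → error at position 12.
Flip position 12: 110011001101110 → 110011001100110

110011001100110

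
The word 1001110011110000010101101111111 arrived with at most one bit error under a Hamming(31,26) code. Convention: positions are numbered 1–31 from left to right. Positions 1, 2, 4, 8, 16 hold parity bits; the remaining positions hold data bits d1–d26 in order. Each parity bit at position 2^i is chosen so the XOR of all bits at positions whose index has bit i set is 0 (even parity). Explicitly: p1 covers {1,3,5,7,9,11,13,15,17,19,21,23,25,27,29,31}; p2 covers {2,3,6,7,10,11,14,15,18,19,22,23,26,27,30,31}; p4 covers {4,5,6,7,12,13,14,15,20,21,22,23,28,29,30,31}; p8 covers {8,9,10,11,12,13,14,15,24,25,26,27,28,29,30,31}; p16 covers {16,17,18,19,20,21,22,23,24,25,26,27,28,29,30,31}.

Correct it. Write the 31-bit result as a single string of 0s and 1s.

1001110011110000010101101111011

s1 (pos 1,3,5,7,9,11,13,15,17,19,21,23,25,27,29,31): 1⊕0⊕1⊕0⊕1⊕1⊕0⊕0⊕0⊕0⊕0⊕1⊕1⊕1⊕1⊕1 = 1
s2 (pos 2,3,6,7,10,11,14,15,18,19,22,23,26,27,30,31): 0⊕0⊕1⊕0⊕1⊕1⊕0⊕0⊕1⊕0⊕1⊕1⊕1⊕1⊕1⊕1 = 0
s4 (pos 4,5,6,7,12,13,14,15,20,21,22,23,28,29,30,31): 1⊕1⊕1⊕0⊕1⊕0⊕0⊕0⊕1⊕0⊕1⊕1⊕1⊕1⊕1⊕1 = 1
s8 (pos 8,9,10,11,12,13,14,15,24,25,26,27,28,29,30,31): 0⊕1⊕1⊕1⊕1⊕0⊕0⊕0⊕0⊕1⊕1⊕1⊕1⊕1⊕1⊕1 = 1
s16 (pos 16,17,18,19,20,21,22,23,24,25,26,27,28,29,30,31): 0⊕0⊕1⊕0⊕1⊕0⊕1⊕1⊕0⊕1⊕1⊕1⊕1⊕1⊕1⊕1 = 1
Syndrome s16…s1 = 11101 → error at position 29.
Flip position 29: 1001110011110000010101101111111 → 1001110011110000010101101111011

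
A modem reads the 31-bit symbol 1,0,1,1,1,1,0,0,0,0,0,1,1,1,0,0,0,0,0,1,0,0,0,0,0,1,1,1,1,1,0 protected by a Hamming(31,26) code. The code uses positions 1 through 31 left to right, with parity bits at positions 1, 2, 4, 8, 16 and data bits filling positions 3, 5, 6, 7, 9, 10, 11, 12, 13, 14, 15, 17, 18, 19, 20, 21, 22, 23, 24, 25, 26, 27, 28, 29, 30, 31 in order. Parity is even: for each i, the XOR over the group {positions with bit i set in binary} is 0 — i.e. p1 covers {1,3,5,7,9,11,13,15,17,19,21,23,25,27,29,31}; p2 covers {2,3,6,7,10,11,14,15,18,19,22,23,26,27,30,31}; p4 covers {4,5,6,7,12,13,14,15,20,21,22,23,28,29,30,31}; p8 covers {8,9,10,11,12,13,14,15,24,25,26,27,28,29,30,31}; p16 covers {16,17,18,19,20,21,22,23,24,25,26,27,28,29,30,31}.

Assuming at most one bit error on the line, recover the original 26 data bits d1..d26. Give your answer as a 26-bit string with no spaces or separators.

11100001110000100000111110

s1 (pos 1,3,5,7,9,11,13,15,17,19,21,23,25,27,29,31): 1⊕1⊕1⊕0⊕0⊕0⊕1⊕0⊕0⊕0⊕0⊕0⊕0⊕1⊕1⊕0 = 0
s2 (pos 2,3,6,7,10,11,14,15,18,19,22,23,26,27,30,31): 0⊕1⊕1⊕0⊕0⊕0⊕1⊕0⊕0⊕0⊕0⊕0⊕1⊕1⊕1⊕0 = 0
s4 (pos 4,5,6,7,12,13,14,15,20,21,22,23,28,29,30,31): 1⊕1⊕1⊕0⊕1⊕1⊕1⊕0⊕1⊕0⊕0⊕0⊕1⊕1⊕1⊕0 = 0
s8 (pos 8,9,10,11,12,13,14,15,24,25,26,27,28,29,30,31): 0⊕0⊕0⊕0⊕1⊕1⊕1⊕0⊕0⊕0⊕1⊕1⊕1⊕1⊕1⊕0 = 0
s16 (pos 16,17,18,19,20,21,22,23,24,25,26,27,28,29,30,31): 0⊕0⊕0⊕0⊕1⊕0⊕0⊕0⊕0⊕0⊕1⊕1⊕1⊕1⊕1⊕0 = 0
Syndrome s16…s1 = 00000 → no error.
Read data bits from positions 3,5,6,7,9,10,11,12,13,14,15,17,18,19,20,21,22,23,24,25,26,27,28,29,30,31: 11100001110000100000111110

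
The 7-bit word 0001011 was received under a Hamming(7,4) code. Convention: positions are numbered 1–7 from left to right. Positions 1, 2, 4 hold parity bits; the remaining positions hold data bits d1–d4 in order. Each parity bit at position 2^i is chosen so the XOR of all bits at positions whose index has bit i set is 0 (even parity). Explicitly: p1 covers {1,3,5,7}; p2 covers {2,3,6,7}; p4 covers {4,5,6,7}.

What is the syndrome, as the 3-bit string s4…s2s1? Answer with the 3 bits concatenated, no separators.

s1 (pos 1,3,5,7): 0⊕0⊕0⊕1 = 1
s2 (pos 2,3,6,7): 0⊕0⊕1⊕1 = 0
s4 (pos 4,5,6,7): 1⊕0⊕1⊕1 = 1
Syndrome s4…s1 = 101 → error at position 5.

101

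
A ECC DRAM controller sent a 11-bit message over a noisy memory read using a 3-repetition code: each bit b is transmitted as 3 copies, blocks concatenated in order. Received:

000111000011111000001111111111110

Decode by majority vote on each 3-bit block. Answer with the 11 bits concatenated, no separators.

01011001111

Block 1 (000): 0 ones → 0
Block 2 (111): 3 ones → 1
Block 3 (000): 0 ones → 0
Block 4 (011): 2 ones → 1
Block 5 (111): 3 ones → 1
Block 6 (000): 0 ones → 0
Block 7 (001): 1 one → 0
Block 8 (111): 3 ones → 1
Block 9 (111): 3 ones → 1
Block 10 (111): 3 ones → 1
Block 11 (110): 2 ones → 1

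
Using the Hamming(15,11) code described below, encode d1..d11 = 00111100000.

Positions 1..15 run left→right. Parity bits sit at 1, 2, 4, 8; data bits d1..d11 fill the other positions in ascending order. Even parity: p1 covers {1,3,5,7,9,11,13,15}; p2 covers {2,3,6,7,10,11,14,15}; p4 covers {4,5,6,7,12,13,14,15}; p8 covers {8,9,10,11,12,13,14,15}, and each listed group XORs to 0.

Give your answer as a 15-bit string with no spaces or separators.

010001101100000

Place data at non-parity positions: p1 p2 0 p4 0 1 1 p8 1 1 0 0 0 0 0
p1 (pos 1,3,5,7,9,11,13,15): XOR of data positions = 0⊕0⊕1⊕1⊕0⊕0⊕0 = 0
p2 (pos 2,3,6,7,10,11,14,15): XOR of data positions = 0⊕1⊕1⊕1⊕0⊕0⊕0 = 1
p4 (pos 4,5,6,7,12,13,14,15): XOR of data positions = 0⊕1⊕1⊕0⊕0⊕0⊕0 = 0
p8 (pos 8,9,10,11,12,13,14,15): XOR of data positions = 1⊕1⊕0⊕0⊕0⊕0⊕0 = 0
Codeword: 010001101100000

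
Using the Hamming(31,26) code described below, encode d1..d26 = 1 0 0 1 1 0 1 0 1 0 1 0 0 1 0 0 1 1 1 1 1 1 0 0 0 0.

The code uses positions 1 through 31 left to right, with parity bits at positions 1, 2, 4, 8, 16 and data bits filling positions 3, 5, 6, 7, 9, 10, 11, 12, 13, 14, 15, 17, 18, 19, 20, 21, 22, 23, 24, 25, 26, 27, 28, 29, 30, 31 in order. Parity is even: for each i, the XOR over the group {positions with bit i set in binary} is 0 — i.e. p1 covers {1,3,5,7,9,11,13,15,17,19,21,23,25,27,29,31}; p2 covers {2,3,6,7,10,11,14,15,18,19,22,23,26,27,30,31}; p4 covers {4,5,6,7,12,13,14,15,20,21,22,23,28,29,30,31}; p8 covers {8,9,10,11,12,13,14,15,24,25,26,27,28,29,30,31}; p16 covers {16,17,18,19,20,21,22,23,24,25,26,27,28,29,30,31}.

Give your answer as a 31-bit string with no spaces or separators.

Place data at non-parity positions: p1 p2 1 p4 0 0 1 p8 1 0 1 0 1 0 1 p16 0 0 1 0 0 1 1 1 1 1 1 0 0 0 0
p1 (pos 1,3,5,7,9,11,13,15,17,19,21,23,25,27,29,31): XOR of data positions = 1⊕0⊕1⊕1⊕1⊕1⊕1⊕0⊕1⊕0⊕1⊕1⊕1⊕0⊕0 = 0
p2 (pos 2,3,6,7,10,11,14,15,18,19,22,23,26,27,30,31): XOR of data positions = 1⊕0⊕1⊕0⊕1⊕0⊕1⊕0⊕1⊕1⊕1⊕1⊕1⊕0⊕0 = 1
p4 (pos 4,5,6,7,12,13,14,15,20,21,22,23,28,29,30,31): XOR of data positions = 0⊕0⊕1⊕0⊕1⊕0⊕1⊕0⊕0⊕1⊕1⊕0⊕0⊕0⊕0 = 1
p8 (pos 8,9,10,11,12,13,14,15,24,25,26,27,28,29,30,31): XOR of data positions = 1⊕0⊕1⊕0⊕1⊕0⊕1⊕1⊕1⊕1⊕1⊕0⊕0⊕0⊕0 = 0
p16 (pos 16,17,18,19,20,21,22,23,24,25,26,27,28,29,30,31): XOR of data positions = 0⊕0⊕1⊕0⊕0⊕1⊕1⊕1⊕1⊕1⊕1⊕0⊕0⊕0⊕0 = 1
Codeword: 0111001010101011001001111110000

0111001010101011001001111110000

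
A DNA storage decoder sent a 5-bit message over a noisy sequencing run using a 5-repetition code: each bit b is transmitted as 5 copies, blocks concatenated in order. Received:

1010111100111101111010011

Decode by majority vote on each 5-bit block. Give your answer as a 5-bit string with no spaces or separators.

Block 1 (10101): 3 ones → 1
Block 2 (11100): 3 ones → 1
Block 3 (11110): 4 ones → 1
Block 4 (11110): 4 ones → 1
Block 5 (10011): 3 ones → 1

11111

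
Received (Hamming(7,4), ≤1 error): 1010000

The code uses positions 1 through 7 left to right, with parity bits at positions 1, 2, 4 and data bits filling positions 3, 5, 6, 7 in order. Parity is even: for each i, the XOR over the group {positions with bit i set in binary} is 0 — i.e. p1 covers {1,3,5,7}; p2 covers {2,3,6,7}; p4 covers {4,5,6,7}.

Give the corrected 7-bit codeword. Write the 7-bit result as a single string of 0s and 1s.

1110000

s1 (pos 1,3,5,7): 1⊕1⊕0⊕0 = 0
s2 (pos 2,3,6,7): 0⊕1⊕0⊕0 = 1
s4 (pos 4,5,6,7): 0⊕0⊕0⊕0 = 0
Syndrome s4…s1 = 010 → error at position 2.
Flip position 2: 1010000 → 1110000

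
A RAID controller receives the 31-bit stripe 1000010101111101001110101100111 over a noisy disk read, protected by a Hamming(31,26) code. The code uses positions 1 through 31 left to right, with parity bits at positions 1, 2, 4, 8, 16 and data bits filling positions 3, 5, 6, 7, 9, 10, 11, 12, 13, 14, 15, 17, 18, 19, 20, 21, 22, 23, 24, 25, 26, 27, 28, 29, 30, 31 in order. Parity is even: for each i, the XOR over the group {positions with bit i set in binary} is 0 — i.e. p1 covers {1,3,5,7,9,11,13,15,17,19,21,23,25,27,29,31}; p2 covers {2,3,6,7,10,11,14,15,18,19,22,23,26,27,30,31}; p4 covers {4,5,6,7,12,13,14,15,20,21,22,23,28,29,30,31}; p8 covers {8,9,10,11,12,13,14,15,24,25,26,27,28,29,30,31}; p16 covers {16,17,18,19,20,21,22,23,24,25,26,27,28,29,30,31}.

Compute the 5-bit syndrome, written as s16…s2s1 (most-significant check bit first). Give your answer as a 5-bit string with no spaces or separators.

s1 (pos 1,3,5,7,9,11,13,15,17,19,21,23,25,27,29,31): 1⊕0⊕0⊕0⊕0⊕1⊕1⊕0⊕0⊕1⊕1⊕1⊕1⊕0⊕1⊕1 = 1
s2 (pos 2,3,6,7,10,11,14,15,18,19,22,23,26,27,30,31): 0⊕0⊕1⊕0⊕1⊕1⊕1⊕0⊕0⊕1⊕0⊕1⊕1⊕0⊕1⊕1 = 1
s4 (pos 4,5,6,7,12,13,14,15,20,21,22,23,28,29,30,31): 0⊕0⊕1⊕0⊕1⊕1⊕1⊕0⊕1⊕1⊕0⊕1⊕0⊕1⊕1⊕1 = 0
s8 (pos 8,9,10,11,12,13,14,15,24,25,26,27,28,29,30,31): 1⊕0⊕1⊕1⊕1⊕1⊕1⊕0⊕0⊕1⊕1⊕0⊕0⊕1⊕1⊕1 = 1
s16 (pos 16,17,18,19,20,21,22,23,24,25,26,27,28,29,30,31): 1⊕0⊕0⊕1⊕1⊕1⊕0⊕1⊕0⊕1⊕1⊕0⊕0⊕1⊕1⊕1 = 0
Syndrome s16…s1 = 01011 → error at position 11.

01011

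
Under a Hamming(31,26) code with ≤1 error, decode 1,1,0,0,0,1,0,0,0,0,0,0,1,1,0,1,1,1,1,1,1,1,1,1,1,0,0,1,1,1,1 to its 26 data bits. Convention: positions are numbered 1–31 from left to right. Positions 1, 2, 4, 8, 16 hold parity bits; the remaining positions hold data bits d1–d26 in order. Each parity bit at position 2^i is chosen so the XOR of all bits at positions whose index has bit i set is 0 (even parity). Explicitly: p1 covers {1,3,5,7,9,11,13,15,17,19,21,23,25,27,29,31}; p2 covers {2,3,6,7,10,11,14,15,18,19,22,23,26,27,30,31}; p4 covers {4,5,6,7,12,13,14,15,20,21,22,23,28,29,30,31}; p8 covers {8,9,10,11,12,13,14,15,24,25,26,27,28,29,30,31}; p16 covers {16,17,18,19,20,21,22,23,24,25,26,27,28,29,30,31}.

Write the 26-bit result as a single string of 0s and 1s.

s1 (pos 1,3,5,7,9,11,13,15,17,19,21,23,25,27,29,31): 1⊕0⊕0⊕0⊕0⊕0⊕1⊕0⊕1⊕1⊕1⊕1⊕1⊕0⊕1⊕1 = 1
s2 (pos 2,3,6,7,10,11,14,15,18,19,22,23,26,27,30,31): 1⊕0⊕1⊕0⊕0⊕0⊕1⊕0⊕1⊕1⊕1⊕1⊕0⊕0⊕1⊕1 = 1
s4 (pos 4,5,6,7,12,13,14,15,20,21,22,23,28,29,30,31): 0⊕0⊕1⊕0⊕0⊕1⊕1⊕0⊕1⊕1⊕1⊕1⊕1⊕1⊕1⊕1 = 1
s8 (pos 8,9,10,11,12,13,14,15,24,25,26,27,28,29,30,31): 0⊕0⊕0⊕0⊕0⊕1⊕1⊕0⊕1⊕1⊕0⊕0⊕1⊕1⊕1⊕1 = 0
s16 (pos 16,17,18,19,20,21,22,23,24,25,26,27,28,29,30,31): 1⊕1⊕1⊕1⊕1⊕1⊕1⊕1⊕1⊕1⊕0⊕0⊕1⊕1⊕1⊕1 = 0
Syndrome s16…s1 = 00111 → error at position 7.
Flip position 7: 1100010000001101111111111001111 → 1100011000001101111111111001111
Read data bits from positions 3,5,6,7,9,10,11,12,13,14,15,17,18,19,20,21,22,23,24,25,26,27,28,29,30,31: 00110000110111111111001111

00110000110111111111001111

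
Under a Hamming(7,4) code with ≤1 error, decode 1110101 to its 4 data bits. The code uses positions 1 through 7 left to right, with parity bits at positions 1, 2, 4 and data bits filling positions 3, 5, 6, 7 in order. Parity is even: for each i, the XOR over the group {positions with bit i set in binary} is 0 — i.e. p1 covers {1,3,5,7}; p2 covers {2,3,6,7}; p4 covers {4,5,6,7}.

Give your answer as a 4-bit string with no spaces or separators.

s1 (pos 1,3,5,7): 1⊕1⊕1⊕1 = 0
s2 (pos 2,3,6,7): 1⊕1⊕0⊕1 = 1
s4 (pos 4,5,6,7): 0⊕1⊕0⊕1 = 0
Syndrome s4…s1 = 010 → error at position 2.
Flip position 2: 1110101 → 1010101
Read data bits from positions 3,5,6,7: 1101

1101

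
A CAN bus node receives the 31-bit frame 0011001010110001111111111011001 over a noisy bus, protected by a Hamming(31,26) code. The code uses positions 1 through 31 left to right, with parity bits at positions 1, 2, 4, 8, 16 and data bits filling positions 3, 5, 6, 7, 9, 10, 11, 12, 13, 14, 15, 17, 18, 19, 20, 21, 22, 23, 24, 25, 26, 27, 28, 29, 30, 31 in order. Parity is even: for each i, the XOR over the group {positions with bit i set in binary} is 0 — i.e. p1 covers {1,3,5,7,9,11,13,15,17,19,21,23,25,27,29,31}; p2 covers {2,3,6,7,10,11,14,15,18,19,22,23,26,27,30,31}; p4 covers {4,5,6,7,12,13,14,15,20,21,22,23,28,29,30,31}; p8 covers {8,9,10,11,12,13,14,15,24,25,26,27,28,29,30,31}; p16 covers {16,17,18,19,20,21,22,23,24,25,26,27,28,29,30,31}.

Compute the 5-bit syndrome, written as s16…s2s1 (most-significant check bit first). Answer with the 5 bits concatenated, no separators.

10111

s1 (pos 1,3,5,7,9,11,13,15,17,19,21,23,25,27,29,31): 0⊕1⊕0⊕1⊕1⊕1⊕0⊕0⊕1⊕1⊕1⊕1⊕1⊕1⊕0⊕1 = 1
s2 (pos 2,3,6,7,10,11,14,15,18,19,22,23,26,27,30,31): 0⊕1⊕0⊕1⊕0⊕1⊕0⊕0⊕1⊕1⊕1⊕1⊕0⊕1⊕0⊕1 = 1
s4 (pos 4,5,6,7,12,13,14,15,20,21,22,23,28,29,30,31): 1⊕0⊕0⊕1⊕1⊕0⊕0⊕0⊕1⊕1⊕1⊕1⊕1⊕0⊕0⊕1 = 1
s8 (pos 8,9,10,11,12,13,14,15,24,25,26,27,28,29,30,31): 0⊕1⊕0⊕1⊕1⊕0⊕0⊕0⊕1⊕1⊕0⊕1⊕1⊕0⊕0⊕1 = 0
s16 (pos 16,17,18,19,20,21,22,23,24,25,26,27,28,29,30,31): 1⊕1⊕1⊕1⊕1⊕1⊕1⊕1⊕1⊕1⊕0⊕1⊕1⊕0⊕0⊕1 = 1
Syndrome s16…s1 = 10111 → error at position 23.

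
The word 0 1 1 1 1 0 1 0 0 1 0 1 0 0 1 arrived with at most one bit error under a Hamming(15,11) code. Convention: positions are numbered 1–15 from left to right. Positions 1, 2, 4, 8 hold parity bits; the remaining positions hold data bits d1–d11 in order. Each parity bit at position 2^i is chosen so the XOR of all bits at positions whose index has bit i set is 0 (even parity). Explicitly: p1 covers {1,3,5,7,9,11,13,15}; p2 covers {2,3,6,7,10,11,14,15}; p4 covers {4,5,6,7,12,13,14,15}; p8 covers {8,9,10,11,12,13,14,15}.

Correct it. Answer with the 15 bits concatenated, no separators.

011110100101011

s1 (pos 1,3,5,7,9,11,13,15): 0⊕1⊕1⊕1⊕0⊕0⊕0⊕1 = 0
s2 (pos 2,3,6,7,10,11,14,15): 1⊕1⊕0⊕1⊕1⊕0⊕0⊕1 = 1
s4 (pos 4,5,6,7,12,13,14,15): 1⊕1⊕0⊕1⊕1⊕0⊕0⊕1 = 1
s8 (pos 8,9,10,11,12,13,14,15): 0⊕0⊕1⊕0⊕1⊕0⊕0⊕1 = 1
Syndrome s8…s1 = 1110 → error at position 14.
Flip position 14: 011110100101001 → 011110100101011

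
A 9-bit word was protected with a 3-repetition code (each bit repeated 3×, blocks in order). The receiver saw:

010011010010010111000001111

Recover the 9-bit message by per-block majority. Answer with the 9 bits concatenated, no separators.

Block 1 (010): 1 one → 0
Block 2 (011): 2 ones → 1
Block 3 (010): 1 one → 0
Block 4 (010): 1 one → 0
Block 5 (010): 1 one → 0
Block 6 (111): 3 ones → 1
Block 7 (000): 0 ones → 0
Block 8 (001): 1 one → 0
Block 9 (111): 3 ones → 1

010001001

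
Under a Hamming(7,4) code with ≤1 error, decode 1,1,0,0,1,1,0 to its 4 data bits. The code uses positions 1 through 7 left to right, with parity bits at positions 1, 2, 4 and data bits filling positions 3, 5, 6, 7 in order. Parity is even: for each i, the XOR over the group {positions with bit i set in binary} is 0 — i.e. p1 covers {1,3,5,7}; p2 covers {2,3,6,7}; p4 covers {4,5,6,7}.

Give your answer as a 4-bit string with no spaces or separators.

0110

s1 (pos 1,3,5,7): 1⊕0⊕1⊕0 = 0
s2 (pos 2,3,6,7): 1⊕0⊕1⊕0 = 0
s4 (pos 4,5,6,7): 0⊕1⊕1⊕0 = 0
Syndrome s4…s1 = 000 → no error.
Read data bits from positions 3,5,6,7: 0110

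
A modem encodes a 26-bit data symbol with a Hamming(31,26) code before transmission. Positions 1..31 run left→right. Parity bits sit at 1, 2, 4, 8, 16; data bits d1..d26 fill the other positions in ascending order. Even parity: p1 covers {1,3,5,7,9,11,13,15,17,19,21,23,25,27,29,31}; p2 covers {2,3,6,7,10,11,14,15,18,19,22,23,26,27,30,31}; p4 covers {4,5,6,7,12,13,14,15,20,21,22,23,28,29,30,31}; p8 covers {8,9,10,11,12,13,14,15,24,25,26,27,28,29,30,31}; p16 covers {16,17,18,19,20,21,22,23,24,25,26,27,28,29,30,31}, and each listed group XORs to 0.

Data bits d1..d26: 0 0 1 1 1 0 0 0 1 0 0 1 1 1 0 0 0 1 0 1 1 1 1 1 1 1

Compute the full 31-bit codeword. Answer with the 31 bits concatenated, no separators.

Place data at non-parity positions: p1 p2 0 p4 0 1 1 p8 1 0 0 0 1 0 0 p16 1 1 1 0 0 0 1 0 1 1 1 1 1 1 1
p1 (pos 1,3,5,7,9,11,13,15,17,19,21,23,25,27,29,31): XOR of data positions = 0⊕0⊕1⊕1⊕0⊕1⊕0⊕1⊕1⊕0⊕1⊕1⊕1⊕1⊕1 = 0
p2 (pos 2,3,6,7,10,11,14,15,18,19,22,23,26,27,30,31): XOR of data positions = 0⊕1⊕1⊕0⊕0⊕0⊕0⊕1⊕1⊕0⊕1⊕1⊕1⊕1⊕1 = 1
p4 (pos 4,5,6,7,12,13,14,15,20,21,22,23,28,29,30,31): XOR of data positions = 0⊕1⊕1⊕0⊕1⊕0⊕0⊕0⊕0⊕0⊕1⊕1⊕1⊕1⊕1 = 0
p8 (pos 8,9,10,11,12,13,14,15,24,25,26,27,28,29,30,31): XOR of data positions = 1⊕0⊕0⊕0⊕1⊕0⊕0⊕0⊕1⊕1⊕1⊕1⊕1⊕1⊕1 = 1
p16 (pos 16,17,18,19,20,21,22,23,24,25,26,27,28,29,30,31): XOR of data positions = 1⊕1⊕1⊕0⊕0⊕0⊕1⊕0⊕1⊕1⊕1⊕1⊕1⊕1⊕1 = 1
Codeword: 0100011110001001111000101111111

0100011110001001111000101111111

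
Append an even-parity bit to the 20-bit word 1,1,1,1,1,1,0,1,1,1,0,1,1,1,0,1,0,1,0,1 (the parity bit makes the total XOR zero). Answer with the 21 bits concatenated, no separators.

XOR of the 20 data bits: 1⊕1⊕1⊕1⊕1⊕1⊕0⊕1⊕1⊕1⊕0⊕1⊕1⊕1⊕0⊕1⊕0⊕1⊕0⊕1 = 1
Parity bit = 1 (so all 21 bits XOR to 0).

111111011101110101011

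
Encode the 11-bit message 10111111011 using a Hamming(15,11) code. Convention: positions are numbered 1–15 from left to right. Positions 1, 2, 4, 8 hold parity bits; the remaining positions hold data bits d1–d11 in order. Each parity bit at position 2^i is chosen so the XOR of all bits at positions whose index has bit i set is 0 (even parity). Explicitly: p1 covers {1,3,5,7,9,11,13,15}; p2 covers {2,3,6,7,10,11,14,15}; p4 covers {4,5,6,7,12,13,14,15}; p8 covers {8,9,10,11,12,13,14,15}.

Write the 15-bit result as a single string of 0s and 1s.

111101101111011

Place data at non-parity positions: p1 p2 1 p4 0 1 1 p8 1 1 1 1 0 1 1
p1 (pos 1,3,5,7,9,11,13,15): XOR of data positions = 1⊕0⊕1⊕1⊕1⊕0⊕1 = 1
p2 (pos 2,3,6,7,10,11,14,15): XOR of data positions = 1⊕1⊕1⊕1⊕1⊕1⊕1 = 1
p4 (pos 4,5,6,7,12,13,14,15): XOR of data positions = 0⊕1⊕1⊕1⊕0⊕1⊕1 = 1
p8 (pos 8,9,10,11,12,13,14,15): XOR of data positions = 1⊕1⊕1⊕1⊕0⊕1⊕1 = 0
Codeword: 111101101111011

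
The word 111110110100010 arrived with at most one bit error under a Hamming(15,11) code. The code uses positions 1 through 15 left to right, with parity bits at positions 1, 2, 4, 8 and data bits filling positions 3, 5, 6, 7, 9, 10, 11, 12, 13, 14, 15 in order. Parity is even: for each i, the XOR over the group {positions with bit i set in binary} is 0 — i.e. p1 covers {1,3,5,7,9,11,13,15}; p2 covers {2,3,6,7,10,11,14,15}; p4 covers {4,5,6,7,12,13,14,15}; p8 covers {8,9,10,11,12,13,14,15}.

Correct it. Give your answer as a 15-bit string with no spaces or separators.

s1 (pos 1,3,5,7,9,11,13,15): 1⊕1⊕1⊕1⊕0⊕0⊕0⊕0 = 0
s2 (pos 2,3,6,7,10,11,14,15): 1⊕1⊕0⊕1⊕1⊕0⊕1⊕0 = 1
s4 (pos 4,5,6,7,12,13,14,15): 1⊕1⊕0⊕1⊕0⊕0⊕1⊕0 = 0
s8 (pos 8,9,10,11,12,13,14,15): 1⊕0⊕1⊕0⊕0⊕0⊕1⊕0 = 1
Syndrome s8…s1 = 1010 → error at position 10.
Flip position 10: 111110110100010 → 111110110000010

111110110000010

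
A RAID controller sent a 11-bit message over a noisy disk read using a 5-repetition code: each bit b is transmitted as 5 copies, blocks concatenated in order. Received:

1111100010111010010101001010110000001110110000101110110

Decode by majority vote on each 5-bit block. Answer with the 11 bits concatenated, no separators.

Block 1 (11111): 5 ones → 1
Block 2 (00010): 1 one → 0
Block 3 (11101): 4 ones → 1
Block 4 (00101): 2 ones → 0
Block 5 (01001): 2 ones → 0
Block 6 (01011): 3 ones → 1
Block 7 (00000): 0 ones → 0
Block 8 (01110): 3 ones → 1
Block 9 (11000): 2 ones → 0
Block 10 (01011): 3 ones → 1
Block 11 (10110): 3 ones → 1

10100101011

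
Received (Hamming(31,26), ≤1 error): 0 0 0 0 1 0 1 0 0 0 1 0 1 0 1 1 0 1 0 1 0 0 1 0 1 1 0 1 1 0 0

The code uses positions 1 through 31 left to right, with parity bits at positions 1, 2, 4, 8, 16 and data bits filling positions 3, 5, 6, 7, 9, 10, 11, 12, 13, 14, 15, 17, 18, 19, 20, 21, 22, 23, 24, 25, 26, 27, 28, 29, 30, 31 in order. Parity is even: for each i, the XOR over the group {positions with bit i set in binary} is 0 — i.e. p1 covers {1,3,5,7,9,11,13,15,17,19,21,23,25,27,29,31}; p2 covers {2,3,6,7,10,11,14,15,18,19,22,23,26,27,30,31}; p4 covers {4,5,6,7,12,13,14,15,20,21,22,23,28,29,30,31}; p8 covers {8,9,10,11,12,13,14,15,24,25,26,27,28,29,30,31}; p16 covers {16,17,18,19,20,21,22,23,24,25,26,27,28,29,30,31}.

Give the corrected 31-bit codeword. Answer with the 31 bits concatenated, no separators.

0000101100101011010100101101100

s1 (pos 1,3,5,7,9,11,13,15,17,19,21,23,25,27,29,31): 0⊕0⊕1⊕1⊕0⊕1⊕1⊕1⊕0⊕0⊕0⊕1⊕1⊕0⊕1⊕0 = 0
s2 (pos 2,3,6,7,10,11,14,15,18,19,22,23,26,27,30,31): 0⊕0⊕0⊕1⊕0⊕1⊕0⊕1⊕1⊕0⊕0⊕1⊕1⊕0⊕0⊕0 = 0
s4 (pos 4,5,6,7,12,13,14,15,20,21,22,23,28,29,30,31): 0⊕1⊕0⊕1⊕0⊕1⊕0⊕1⊕1⊕0⊕0⊕1⊕1⊕1⊕0⊕0 = 0
s8 (pos 8,9,10,11,12,13,14,15,24,25,26,27,28,29,30,31): 0⊕0⊕0⊕1⊕0⊕1⊕0⊕1⊕0⊕1⊕1⊕0⊕1⊕1⊕0⊕0 = 1
s16 (pos 16,17,18,19,20,21,22,23,24,25,26,27,28,29,30,31): 1⊕0⊕1⊕0⊕1⊕0⊕0⊕1⊕0⊕1⊕1⊕0⊕1⊕1⊕0⊕0 = 0
Syndrome s16…s1 = 01000 → error at position 8.
Flip position 8: 0000101000101011010100101101100 → 0000101100101011010100101101100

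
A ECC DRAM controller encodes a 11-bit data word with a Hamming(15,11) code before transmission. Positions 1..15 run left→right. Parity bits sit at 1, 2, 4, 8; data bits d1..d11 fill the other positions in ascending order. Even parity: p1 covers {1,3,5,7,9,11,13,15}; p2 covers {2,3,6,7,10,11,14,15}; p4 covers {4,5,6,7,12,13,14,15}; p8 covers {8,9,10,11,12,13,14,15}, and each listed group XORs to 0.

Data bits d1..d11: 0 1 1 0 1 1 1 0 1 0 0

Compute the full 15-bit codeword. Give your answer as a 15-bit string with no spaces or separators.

010111001110100

Place data at non-parity positions: p1 p2 0 p4 1 1 0 p8 1 1 1 0 1 0 0
p1 (pos 1,3,5,7,9,11,13,15): XOR of data positions = 0⊕1⊕0⊕1⊕1⊕1⊕0 = 0
p2 (pos 2,3,6,7,10,11,14,15): XOR of data positions = 0⊕1⊕0⊕1⊕1⊕0⊕0 = 1
p4 (pos 4,5,6,7,12,13,14,15): XOR of data positions = 1⊕1⊕0⊕0⊕1⊕0⊕0 = 1
p8 (pos 8,9,10,11,12,13,14,15): XOR of data positions = 1⊕1⊕1⊕0⊕1⊕0⊕0 = 0
Codeword: 010111001110100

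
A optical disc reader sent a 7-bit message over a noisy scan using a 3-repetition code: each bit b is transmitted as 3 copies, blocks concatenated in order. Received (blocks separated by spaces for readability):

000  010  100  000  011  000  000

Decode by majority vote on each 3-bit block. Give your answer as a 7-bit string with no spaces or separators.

0000100

Block 1 (000): 0 ones → 0
Block 2 (010): 1 one → 0
Block 3 (100): 1 one → 0
Block 4 (000): 0 ones → 0
Block 5 (011): 2 ones → 1
Block 6 (000): 0 ones → 0
Block 7 (000): 0 ones → 0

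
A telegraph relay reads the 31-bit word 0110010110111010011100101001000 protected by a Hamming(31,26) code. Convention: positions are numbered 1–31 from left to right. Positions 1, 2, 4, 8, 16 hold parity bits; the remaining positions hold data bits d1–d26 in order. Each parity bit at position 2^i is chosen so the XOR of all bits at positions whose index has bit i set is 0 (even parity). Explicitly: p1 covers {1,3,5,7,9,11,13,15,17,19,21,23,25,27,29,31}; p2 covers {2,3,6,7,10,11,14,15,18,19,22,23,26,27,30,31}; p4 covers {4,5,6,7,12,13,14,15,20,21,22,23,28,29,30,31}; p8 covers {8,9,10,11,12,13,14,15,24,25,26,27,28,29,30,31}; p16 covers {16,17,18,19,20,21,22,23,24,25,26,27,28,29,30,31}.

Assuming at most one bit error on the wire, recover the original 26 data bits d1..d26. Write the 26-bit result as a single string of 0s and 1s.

10101011101011100101001000

s1 (pos 1,3,5,7,9,11,13,15,17,19,21,23,25,27,29,31): 0⊕1⊕0⊕0⊕1⊕1⊕1⊕1⊕0⊕1⊕0⊕1⊕1⊕0⊕0⊕0 = 0
s2 (pos 2,3,6,7,10,11,14,15,18,19,22,23,26,27,30,31): 1⊕1⊕1⊕0⊕0⊕1⊕0⊕1⊕1⊕1⊕0⊕1⊕0⊕0⊕0⊕0 = 0
s4 (pos 4,5,6,7,12,13,14,15,20,21,22,23,28,29,30,31): 0⊕0⊕1⊕0⊕1⊕1⊕0⊕1⊕1⊕0⊕0⊕1⊕1⊕0⊕0⊕0 = 1
s8 (pos 8,9,10,11,12,13,14,15,24,25,26,27,28,29,30,31): 1⊕1⊕0⊕1⊕1⊕1⊕0⊕1⊕0⊕1⊕0⊕0⊕1⊕0⊕0⊕0 = 0
s16 (pos 16,17,18,19,20,21,22,23,24,25,26,27,28,29,30,31): 0⊕0⊕1⊕1⊕1⊕0⊕0⊕1⊕0⊕1⊕0⊕0⊕1⊕0⊕0⊕0 = 0
Syndrome s16…s1 = 00100 → error at position 4.
Flip position 4: 0110010110111010011100101001000 → 0111010110111010011100101001000
Read data bits from positions 3,5,6,7,9,10,11,12,13,14,15,17,18,19,20,21,22,23,24,25,26,27,28,29,30,31: 10101011101011100101001000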